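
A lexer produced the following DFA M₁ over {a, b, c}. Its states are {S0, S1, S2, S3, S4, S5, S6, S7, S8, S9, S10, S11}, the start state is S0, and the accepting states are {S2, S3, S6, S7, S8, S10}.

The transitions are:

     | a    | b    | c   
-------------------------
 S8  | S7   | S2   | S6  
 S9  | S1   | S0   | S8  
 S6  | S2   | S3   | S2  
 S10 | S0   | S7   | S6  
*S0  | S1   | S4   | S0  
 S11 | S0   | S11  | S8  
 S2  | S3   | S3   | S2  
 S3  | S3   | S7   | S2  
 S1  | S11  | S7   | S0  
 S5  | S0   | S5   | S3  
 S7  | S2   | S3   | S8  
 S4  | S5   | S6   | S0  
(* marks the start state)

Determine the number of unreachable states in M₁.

Starting at S0 and following transitions, the reachable set is {S0, S1, S2, S3, S4, S5, S6, S7, S8, S11}. That leaves S9, S10 unreachable — 2 in total.

2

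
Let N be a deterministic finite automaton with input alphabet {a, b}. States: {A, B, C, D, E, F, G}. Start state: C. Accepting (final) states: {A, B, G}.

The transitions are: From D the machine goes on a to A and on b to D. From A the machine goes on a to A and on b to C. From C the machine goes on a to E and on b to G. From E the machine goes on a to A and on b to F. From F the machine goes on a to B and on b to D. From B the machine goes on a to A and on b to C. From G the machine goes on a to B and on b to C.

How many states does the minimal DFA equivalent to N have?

P0 = {A,B,G} | {C,D,E,F}.
Refine {C,D,E,F} on symbol a: members go to different blocks, giving {D,E,F} and {C}.
The partition is now stable with 3 blocks: {A,B,G} | {D,E,F} | {C}.

3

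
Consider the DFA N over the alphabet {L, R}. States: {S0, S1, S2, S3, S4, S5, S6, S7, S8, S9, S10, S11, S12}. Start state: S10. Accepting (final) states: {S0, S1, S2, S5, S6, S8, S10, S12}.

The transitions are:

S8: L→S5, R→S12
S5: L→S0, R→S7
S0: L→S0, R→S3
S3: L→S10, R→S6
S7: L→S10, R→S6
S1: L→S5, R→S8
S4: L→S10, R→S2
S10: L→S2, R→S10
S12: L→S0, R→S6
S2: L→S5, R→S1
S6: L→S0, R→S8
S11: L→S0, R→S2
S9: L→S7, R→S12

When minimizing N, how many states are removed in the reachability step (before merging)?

Starting at S10 and following transitions, the reachable set is {S0, S1, S2, S3, S5, S6, S7, S8, S10, S12}. That leaves S4, S9, S11 unreachable — 3 in total.

3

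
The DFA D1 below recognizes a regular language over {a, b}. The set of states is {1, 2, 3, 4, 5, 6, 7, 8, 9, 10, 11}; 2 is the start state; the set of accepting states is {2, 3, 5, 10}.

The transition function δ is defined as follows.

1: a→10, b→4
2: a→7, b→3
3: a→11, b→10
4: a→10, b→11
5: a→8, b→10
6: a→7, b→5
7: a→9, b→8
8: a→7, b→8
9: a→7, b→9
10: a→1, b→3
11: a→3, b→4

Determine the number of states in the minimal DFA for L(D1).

4

States {5,6} cannot be reached from the start state, so discard them.
Initial partition by acceptance: {2,3,10} | {1,4,7,8,9,11}.
Split {1,4,7,8,9,11} by δ(·,a) → {1,4,11} and {7,8,9}.
Refine {2,3,10} on symbol a: members go to different blocks, giving {3,10} and {2}.
The partition is now stable with 4 blocks: {3,10} | {1,4,11} | {7,8,9} | {2}.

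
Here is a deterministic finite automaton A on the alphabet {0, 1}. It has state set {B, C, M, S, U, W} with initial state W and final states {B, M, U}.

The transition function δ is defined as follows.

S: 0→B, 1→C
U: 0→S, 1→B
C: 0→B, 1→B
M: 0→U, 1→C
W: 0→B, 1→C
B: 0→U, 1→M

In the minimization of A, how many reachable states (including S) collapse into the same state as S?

All states are reachable from the start state.
Initial partition by acceptance: {B,M,U} | {C,S,W}.
On input 0, block {B,M,U} splits into {B,M} and {U}.
Split {B,M} by δ(·,1) → {M} and {B}.
Refine {C,S,W} on symbol 1: members go to different blocks, giving {S,W} and {C}.
Stable partition: {M} | {S,W} | {U} | {B} | {C} — 5 equivalence classes.
State S belongs to the block {S,W}, which has 2 states.

2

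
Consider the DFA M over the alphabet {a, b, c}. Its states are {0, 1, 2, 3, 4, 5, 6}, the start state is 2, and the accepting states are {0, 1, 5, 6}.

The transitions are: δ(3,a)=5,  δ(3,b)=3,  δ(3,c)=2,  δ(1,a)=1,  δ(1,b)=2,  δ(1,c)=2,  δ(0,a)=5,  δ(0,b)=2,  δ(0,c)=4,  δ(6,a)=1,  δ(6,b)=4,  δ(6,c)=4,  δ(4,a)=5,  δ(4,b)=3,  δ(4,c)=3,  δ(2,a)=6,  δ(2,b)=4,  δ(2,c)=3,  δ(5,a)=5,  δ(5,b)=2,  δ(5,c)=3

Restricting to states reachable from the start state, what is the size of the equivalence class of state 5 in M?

3

States {0} cannot be reached from the start state, so discard them.
Start with accepting vs non-accepting: {1,5,6} | {2,3,4}.
No further refinement is possible. Final partition (2 blocks): {1,5,6} | {2,3,4}.
State 5 belongs to the block {1,5,6}, which has 3 states.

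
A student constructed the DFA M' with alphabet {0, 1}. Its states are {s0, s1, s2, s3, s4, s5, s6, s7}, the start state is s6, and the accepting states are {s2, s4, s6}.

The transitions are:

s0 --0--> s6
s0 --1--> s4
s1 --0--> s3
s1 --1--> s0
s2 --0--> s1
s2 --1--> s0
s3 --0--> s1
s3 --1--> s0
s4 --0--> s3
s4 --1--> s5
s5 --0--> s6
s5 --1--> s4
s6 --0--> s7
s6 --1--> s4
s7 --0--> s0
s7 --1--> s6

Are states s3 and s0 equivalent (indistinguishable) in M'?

No

States {s2} cannot be reached from the start state, so discard them.
P0 = {s4,s6} | {s0,s1,s3,s5,s7}.
On input 1, block {s4,s6} splits into {s4} and {s6}.
Split {s0,s1,s3,s5,s7} by δ(·,0) → {s1,s3,s7} and {s0,s5}.
On input 0, block {s1,s3,s7} splits into {s1,s3} and {s7}.
Stable partition: {s4} | {s1,s3} | {s6} | {s0,s5} | {s7} — 5 equivalence classes.
s3 and s0 end up in different blocks, so they are distinguishable. For instance, the string '0' is accepted from only s0.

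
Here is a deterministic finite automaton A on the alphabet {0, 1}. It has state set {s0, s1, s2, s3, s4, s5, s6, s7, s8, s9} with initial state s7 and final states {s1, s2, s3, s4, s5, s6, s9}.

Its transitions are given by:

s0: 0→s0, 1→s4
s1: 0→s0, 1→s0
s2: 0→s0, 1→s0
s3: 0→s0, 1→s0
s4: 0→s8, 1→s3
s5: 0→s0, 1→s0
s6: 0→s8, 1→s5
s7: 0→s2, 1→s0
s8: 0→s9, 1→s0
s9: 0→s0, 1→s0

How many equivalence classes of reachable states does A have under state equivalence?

4

States {s1,s5,s6} cannot be reached from the start state, so discard them.
Start with accepting vs non-accepting: {s2,s3,s4,s9} | {s0,s7,s8}.
On input 1, block {s2,s3,s4,s9} splits into {s2,s3,s9} and {s4}.
On input 0, block {s0,s7,s8} splits into {s7,s8} and {s0}.
Stable partition: {s2,s3,s9} | {s7,s8} | {s4} | {s0} — 4 equivalence classes.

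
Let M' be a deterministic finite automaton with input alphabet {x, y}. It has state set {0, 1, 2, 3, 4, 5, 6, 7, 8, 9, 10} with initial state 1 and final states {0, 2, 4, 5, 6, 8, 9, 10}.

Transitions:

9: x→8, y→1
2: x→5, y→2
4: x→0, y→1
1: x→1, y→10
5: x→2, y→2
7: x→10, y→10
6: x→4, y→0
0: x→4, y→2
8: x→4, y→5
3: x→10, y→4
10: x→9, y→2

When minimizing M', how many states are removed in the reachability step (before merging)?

No path from 1 leads to 3, 6, 7; the other 8 states are all reachable.

3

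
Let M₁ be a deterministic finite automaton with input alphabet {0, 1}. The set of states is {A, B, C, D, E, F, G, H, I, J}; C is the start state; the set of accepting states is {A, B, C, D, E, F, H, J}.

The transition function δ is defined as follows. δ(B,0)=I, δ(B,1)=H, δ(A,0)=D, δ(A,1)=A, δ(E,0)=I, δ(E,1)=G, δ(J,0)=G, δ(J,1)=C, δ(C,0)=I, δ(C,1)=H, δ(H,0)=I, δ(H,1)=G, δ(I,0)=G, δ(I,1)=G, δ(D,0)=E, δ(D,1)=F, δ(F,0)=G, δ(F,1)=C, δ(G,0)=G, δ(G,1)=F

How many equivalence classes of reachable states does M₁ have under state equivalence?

5

First remove the unreachable states {A,B,D,E,J}; 5 states remain.
P0 = {C,F,H} | {G,I}.
On input 1, block {C,F,H} splits into {C,F} and {H}.
Refine {C,F} on symbol 1: members go to different blocks, giving {C} and {F}.
Split {G,I} by δ(·,1) → {G} and {I}.
No further refinement is possible. Final partition (5 blocks): {C} | {G} | {H} | {F} | {I}.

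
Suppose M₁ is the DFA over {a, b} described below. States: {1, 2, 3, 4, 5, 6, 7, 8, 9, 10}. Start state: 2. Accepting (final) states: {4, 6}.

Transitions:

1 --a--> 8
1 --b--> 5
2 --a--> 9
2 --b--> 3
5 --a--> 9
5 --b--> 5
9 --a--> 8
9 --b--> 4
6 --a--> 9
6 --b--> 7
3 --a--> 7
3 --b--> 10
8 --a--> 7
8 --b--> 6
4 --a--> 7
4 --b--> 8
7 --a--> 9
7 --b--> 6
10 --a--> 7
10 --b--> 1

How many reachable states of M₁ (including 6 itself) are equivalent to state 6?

2

Every state is reachable, so we keep all 10.
P0 = {4,6} | {1,2,3,5,7,8,9,10}.
Refine {1,2,3,5,7,8,9,10} on symbol b: members go to different blocks, giving {1,2,3,5,10} and {7,8,9}.
Stable partition: {4,6} | {1,2,3,5,10} | {7,8,9} — 3 equivalence classes.
State 6 belongs to the block {4,6}, which has 2 states.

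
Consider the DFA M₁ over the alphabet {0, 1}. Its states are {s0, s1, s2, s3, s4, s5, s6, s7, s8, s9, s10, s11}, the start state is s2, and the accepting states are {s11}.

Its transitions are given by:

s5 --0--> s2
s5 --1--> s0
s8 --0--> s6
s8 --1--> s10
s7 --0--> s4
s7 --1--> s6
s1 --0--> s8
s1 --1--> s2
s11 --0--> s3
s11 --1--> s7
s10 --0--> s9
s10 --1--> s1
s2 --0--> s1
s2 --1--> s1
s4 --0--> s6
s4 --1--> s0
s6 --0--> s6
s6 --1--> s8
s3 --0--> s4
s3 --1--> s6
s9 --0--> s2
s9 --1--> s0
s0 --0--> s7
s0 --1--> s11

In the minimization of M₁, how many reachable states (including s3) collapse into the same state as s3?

2

States {s5} cannot be reached from the start state, so discard them.
P0 = {s11} | {s0,s1,s2,s3,s4,s6,s7,s8,s9,s10}.
Refine {s0,s1,s2,s3,s4,s6,s7,s8,s9,s10} on symbol 1: members go to different blocks, giving {s1,s2,s3,s4,s6,s7,s8,s9,s10} and {s0}.
On input 1, block {s1,s2,s3,s4,s6,s7,s8,s9,s10} splits into {s1,s2,s3,s6,s7,s8,s10} and {s4,s9}.
On input 0, block {s1,s2,s3,s6,s7,s8,s10} splits into {s1,s2,s6,s8} and {s3,s7,s10}.
On input 1, block {s1,s2,s6,s8} splits into {s1,s2,s6} and {s8}.
On input 0, block {s1,s2,s6} splits into {s2,s6} and {s1}.
Refine {s2,s6} on symbol 0: members go to different blocks, giving {s2} and {s6}.
Refine {s4,s9} on symbol 0: members go to different blocks, giving {s4} and {s9}.
On input 0, block {s3,s7,s10} splits into {s3,s7} and {s10}.
No further refinement is possible. Final partition (10 blocks): {s11} | {s2} | {s0} | {s4} | {s3,s7} | {s8} | {s1} | {s6} | {s9} | {s10}.
The equivalence class containing s3 is {s3,s7}, of size 2.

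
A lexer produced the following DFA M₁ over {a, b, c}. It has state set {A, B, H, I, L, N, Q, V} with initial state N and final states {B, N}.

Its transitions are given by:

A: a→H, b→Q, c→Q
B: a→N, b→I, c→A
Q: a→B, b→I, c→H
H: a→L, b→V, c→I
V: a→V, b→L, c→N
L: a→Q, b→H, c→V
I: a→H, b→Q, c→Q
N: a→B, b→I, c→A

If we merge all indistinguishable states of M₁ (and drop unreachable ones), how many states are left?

6

All states are reachable from the start state.
Initial partition by acceptance: {B,N} | {A,H,I,L,Q,V}.
Split {A,H,I,L,Q,V} by δ(·,a) → {A,H,I,L,V} and {Q}.
Refine {A,H,I,L,V} on symbol a: members go to different blocks, giving {A,H,I,V} and {L}.
Refine {A,H,I,V} on symbol a: members go to different blocks, giving {A,I,V} and {H}.
Split {A,I,V} by δ(·,a) → {A,I} and {V}.
Stable partition: {B,N} | {A,I} | {Q} | {L} | {H} | {V} — 6 equivalence classes.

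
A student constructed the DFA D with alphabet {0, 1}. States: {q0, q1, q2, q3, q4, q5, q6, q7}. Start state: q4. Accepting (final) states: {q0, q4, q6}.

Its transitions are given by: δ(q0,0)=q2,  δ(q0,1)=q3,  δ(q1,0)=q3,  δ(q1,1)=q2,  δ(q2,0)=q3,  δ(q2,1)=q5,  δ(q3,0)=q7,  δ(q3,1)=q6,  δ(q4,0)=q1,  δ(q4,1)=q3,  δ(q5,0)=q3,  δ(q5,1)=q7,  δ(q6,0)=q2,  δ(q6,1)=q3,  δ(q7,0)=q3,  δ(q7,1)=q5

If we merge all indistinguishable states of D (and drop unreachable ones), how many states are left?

States {q0} cannot be reached from the start state, so discard them.
P0 = {q4,q6} | {q1,q2,q3,q5,q7}.
Refine {q1,q2,q3,q5,q7} on symbol 1: members go to different blocks, giving {q1,q2,q5,q7} and {q3}.
No further refinement is possible. Final partition (3 blocks): {q4,q6} | {q1,q2,q5,q7} | {q3}.

3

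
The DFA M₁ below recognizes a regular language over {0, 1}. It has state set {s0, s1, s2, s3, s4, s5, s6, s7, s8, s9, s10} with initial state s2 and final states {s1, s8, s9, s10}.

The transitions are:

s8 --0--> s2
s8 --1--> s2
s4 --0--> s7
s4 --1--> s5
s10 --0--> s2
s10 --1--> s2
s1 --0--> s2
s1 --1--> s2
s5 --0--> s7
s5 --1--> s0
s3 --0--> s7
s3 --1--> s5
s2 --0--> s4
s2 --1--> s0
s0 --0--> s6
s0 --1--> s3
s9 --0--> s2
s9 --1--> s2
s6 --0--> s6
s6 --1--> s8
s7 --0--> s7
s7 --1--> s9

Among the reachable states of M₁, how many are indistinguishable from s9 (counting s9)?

2

Reachable states from the start: {s0,s2,s3,s4,s5,s6,s7,s8,s9}. Unreachable: {s1,s10} — drop them.
Start with accepting vs non-accepting: {s8,s9} | {s0,s2,s3,s4,s5,s6,s7}.
On input 1, block {s0,s2,s3,s4,s5,s6,s7} splits into {s0,s2,s3,s4,s5} and {s6,s7}.
Split {s0,s2,s3,s4,s5} by δ(·,0) → {s0,s3,s4,s5} and {s2}.
Stable partition: {s8,s9} | {s0,s3,s4,s5} | {s6,s7} | {s2} — 4 equivalence classes.
State s9 belongs to the block {s8,s9}, which has 2 states.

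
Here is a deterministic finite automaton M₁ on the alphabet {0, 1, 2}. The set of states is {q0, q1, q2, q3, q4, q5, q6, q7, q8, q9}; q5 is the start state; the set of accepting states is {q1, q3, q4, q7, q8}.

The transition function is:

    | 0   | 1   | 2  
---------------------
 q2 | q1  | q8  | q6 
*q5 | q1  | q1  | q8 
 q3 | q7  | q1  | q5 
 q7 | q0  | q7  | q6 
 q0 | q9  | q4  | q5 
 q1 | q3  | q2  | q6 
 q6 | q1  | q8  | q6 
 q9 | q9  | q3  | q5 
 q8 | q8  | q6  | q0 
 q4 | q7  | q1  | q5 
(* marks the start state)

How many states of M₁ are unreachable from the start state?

Exploring from q5, all states are eventually visited, so none are unreachable.

0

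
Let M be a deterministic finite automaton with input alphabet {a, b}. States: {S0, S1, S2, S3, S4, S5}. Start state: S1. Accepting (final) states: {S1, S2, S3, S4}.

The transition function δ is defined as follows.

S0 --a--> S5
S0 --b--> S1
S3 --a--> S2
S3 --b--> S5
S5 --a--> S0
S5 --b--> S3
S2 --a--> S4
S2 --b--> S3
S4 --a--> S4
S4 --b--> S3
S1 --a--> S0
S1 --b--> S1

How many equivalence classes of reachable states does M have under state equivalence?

Every state is reachable, so we keep all 6.
Initial partition by acceptance: {S1,S2,S3,S4} | {S0,S5}.
Split {S1,S2,S3,S4} by δ(·,a) → {S2,S3,S4} and {S1}.
Split {S2,S3,S4} by δ(·,b) → {S2,S4} and {S3}.
Split {S0,S5} by δ(·,b) → {S0} and {S5}.
The partition is now stable with 5 blocks: {S2,S4} | {S0} | {S1} | {S3} | {S5}.

5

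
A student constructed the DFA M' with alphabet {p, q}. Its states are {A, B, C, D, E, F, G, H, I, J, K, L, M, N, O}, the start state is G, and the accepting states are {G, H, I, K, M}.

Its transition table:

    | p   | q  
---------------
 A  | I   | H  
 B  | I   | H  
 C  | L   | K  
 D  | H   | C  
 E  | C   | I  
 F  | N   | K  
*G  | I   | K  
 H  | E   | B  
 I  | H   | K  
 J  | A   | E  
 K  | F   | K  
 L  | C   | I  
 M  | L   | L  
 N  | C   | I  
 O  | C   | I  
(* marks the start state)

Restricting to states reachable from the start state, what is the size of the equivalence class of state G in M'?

States {A,D,J,M,O} cannot be reached from the start state, so discard them.
Start with accepting vs non-accepting: {G,H,I,K} | {B,C,E,F,L,N}.
On input p, block {G,H,I,K} splits into {G,I} and {H,K}.
Split {G,I} by δ(·,p) → {G} and {I}.
Refine {B,C,E,F,L,N} on symbol p: members go to different blocks, giving {C,E,F,L,N} and {B}.
Refine {C,E,F,L,N} on symbol q: members go to different blocks, giving {E,L,N} and {C,F}.
Refine {H,K} on symbol p: members go to different blocks, giving {H} and {K}.
The partition is now stable with 7 blocks: {G} | {E,L,N} | {H} | {I} | {B} | {C,F} | {K}.
The equivalence class containing G is {G}, of size 1.

1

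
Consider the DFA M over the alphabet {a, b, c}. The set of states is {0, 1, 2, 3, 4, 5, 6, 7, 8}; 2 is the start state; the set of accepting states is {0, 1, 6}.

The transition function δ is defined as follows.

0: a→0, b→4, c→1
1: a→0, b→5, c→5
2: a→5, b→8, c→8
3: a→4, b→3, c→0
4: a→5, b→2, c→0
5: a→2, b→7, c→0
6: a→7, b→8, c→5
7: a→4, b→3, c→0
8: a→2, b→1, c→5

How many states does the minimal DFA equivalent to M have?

Reachable states from the start: {0,1,2,3,4,5,7,8}. Unreachable: {6} — drop them.
Initial partition by acceptance: {0,1} | {2,3,4,5,7,8}.
On input c, block {0,1} splits into {0} and {1}.
On input b, block {2,3,4,5,7,8} splits into {2,3,4,5,7} and {8}.
Refine {2,3,4,5,7} on symbol b: members go to different blocks, giving {3,4,5,7} and {2}.
On input a, block {3,4,5,7} splits into {3,4,7} and {5}.
On input a, block {3,4,7} splits into {3,7} and {4}.
No further refinement is possible. Final partition (7 blocks): {0} | {3,7} | {1} | {8} | {2} | {5} | {4}.

7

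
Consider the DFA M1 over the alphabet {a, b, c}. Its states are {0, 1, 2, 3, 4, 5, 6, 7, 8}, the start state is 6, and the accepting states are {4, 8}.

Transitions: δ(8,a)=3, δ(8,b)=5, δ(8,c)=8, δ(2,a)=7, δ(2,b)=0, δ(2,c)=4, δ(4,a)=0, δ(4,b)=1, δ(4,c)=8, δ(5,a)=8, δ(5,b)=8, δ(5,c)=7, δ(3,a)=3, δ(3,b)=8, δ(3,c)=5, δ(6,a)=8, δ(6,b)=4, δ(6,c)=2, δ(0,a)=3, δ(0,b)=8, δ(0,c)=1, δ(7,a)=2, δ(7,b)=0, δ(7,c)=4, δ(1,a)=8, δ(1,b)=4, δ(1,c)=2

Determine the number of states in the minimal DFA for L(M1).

4

All states are reachable from the start state.
P0 = {4,8} | {0,1,2,3,5,6,7}.
Split {0,1,2,3,5,6,7} by δ(·,a) → {0,2,3,7} and {1,5,6}.
Split {0,2,3,7} by δ(·,b) → {0,3} and {2,7}.
The partition is now stable with 4 blocks: {4,8} | {0,3} | {1,5,6} | {2,7}.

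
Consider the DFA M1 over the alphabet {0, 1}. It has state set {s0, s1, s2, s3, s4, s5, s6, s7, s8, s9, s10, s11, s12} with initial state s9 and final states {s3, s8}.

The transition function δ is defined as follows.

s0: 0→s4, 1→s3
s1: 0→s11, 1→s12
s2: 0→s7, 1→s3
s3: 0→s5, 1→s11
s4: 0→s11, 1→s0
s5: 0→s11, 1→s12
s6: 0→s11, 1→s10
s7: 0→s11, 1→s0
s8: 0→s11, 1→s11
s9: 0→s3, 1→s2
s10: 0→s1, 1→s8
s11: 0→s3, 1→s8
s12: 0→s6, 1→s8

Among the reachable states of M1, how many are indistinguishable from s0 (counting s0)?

2

P0 = {s3,s8} | {s0,s1,s2,s4,s5,s6,s7,s9,s10,s11,s12}.
Refine {s0,s1,s2,s4,s5,s6,s7,s9,s10,s11,s12} on symbol 0: members go to different blocks, giving {s0,s1,s2,s4,s5,s6,s7,s10,s12} and {s9,s11}.
On input 0, block {s3,s8} splits into {s3} and {s8}.
Split {s0,s1,s2,s4,s5,s6,s7,s10,s12} by δ(·,0) → {s1,s4,s5,s6,s7} and {s0,s2,s10,s12}.
On input 1, block {s9,s11} splits into {s9} and {s11}.
Refine {s0,s2,s10,s12} on symbol 1: members go to different blocks, giving {s0,s2} and {s10,s12}.
Split {s1,s4,s5,s6,s7} by δ(·,1) → {s1,s5,s6} and {s4,s7}.
No further refinement is possible. Final partition (8 blocks): {s3} | {s1,s5,s6} | {s9} | {s8} | {s0,s2} | {s11} | {s10,s12} | {s4,s7}.
State s0 belongs to the block {s0,s2}, which has 2 states.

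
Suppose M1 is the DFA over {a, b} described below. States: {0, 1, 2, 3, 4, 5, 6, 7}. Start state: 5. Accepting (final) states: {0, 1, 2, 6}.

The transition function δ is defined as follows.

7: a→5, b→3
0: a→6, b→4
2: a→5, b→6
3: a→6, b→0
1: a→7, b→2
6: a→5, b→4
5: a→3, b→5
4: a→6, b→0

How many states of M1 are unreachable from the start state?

BFS from 5 reaches {0, 3, 4, 5, 6}; the 3 state(s) 1, 2, 7 are never visited.

3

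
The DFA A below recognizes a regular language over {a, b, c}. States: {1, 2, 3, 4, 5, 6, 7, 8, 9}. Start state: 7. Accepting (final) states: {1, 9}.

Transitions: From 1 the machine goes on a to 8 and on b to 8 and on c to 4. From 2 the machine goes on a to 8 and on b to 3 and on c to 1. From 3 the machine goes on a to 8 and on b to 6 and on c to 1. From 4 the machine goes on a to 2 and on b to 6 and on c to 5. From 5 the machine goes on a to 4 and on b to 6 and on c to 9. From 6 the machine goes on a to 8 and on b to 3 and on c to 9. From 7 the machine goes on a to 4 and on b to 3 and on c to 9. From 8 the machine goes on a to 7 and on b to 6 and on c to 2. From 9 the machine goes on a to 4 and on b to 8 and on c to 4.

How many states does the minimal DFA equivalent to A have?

All states are reachable from the start state.
Initial partition by acceptance: {1,9} | {2,3,4,5,6,7,8}.
Refine {2,3,4,5,6,7,8} on symbol c: members go to different blocks, giving {2,3,5,6,7} and {4,8}.
Stable partition: {1,9} | {2,3,5,6,7} | {4,8} — 3 equivalence classes.

3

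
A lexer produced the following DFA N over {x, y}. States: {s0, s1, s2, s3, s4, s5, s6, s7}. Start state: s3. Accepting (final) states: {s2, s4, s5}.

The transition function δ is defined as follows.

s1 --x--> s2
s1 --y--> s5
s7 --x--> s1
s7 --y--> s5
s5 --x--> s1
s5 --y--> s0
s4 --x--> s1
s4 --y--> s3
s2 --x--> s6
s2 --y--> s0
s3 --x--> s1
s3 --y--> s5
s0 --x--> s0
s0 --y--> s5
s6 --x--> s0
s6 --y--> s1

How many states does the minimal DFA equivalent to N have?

6

First remove the unreachable states {s4,s7}; 6 states remain.
Initial partition by acceptance: {s2,s5} | {s0,s1,s3,s6}.
On input x, block {s0,s1,s3,s6} splits into {s0,s3,s6} and {s1}.
Split {s2,s5} by δ(·,x) → {s2} and {s5}.
On input x, block {s0,s3,s6} splits into {s0,s6} and {s3}.
Split {s0,s6} by δ(·,y) → {s0} and {s6}.
The partition is now stable with 6 blocks: {s2} | {s0} | {s1} | {s5} | {s3} | {s6}.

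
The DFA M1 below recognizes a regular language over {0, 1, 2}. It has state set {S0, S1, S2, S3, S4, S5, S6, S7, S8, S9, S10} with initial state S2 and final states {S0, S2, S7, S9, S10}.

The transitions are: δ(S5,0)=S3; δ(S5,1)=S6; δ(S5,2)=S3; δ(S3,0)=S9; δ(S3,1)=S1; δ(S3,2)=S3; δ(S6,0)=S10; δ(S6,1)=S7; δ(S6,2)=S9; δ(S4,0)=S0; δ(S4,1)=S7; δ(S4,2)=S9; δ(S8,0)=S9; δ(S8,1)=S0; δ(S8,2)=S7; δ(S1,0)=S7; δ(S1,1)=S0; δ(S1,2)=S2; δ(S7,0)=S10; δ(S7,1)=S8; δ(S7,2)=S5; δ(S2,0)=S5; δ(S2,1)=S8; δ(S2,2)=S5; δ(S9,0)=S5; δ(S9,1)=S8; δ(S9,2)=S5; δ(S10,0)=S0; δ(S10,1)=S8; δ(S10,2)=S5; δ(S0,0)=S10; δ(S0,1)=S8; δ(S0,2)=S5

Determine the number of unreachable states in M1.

1

No path from S2 leads to S4; the other 10 states are all reachable.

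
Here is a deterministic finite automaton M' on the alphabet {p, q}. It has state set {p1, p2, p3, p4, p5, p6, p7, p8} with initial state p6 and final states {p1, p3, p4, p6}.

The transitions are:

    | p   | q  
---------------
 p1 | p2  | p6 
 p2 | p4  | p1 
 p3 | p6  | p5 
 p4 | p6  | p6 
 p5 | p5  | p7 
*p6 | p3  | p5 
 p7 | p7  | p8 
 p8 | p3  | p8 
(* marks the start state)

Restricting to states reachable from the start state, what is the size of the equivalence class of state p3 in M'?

Reachable states from the start: {p3,p5,p6,p7,p8}. Unreachable: {p1,p2,p4} — drop them.
Start with accepting vs non-accepting: {p3,p6} | {p5,p7,p8}.
Refine {p5,p7,p8} on symbol p: members go to different blocks, giving {p5,p7} and {p8}.
On input q, block {p5,p7} splits into {p5} and {p7}.
Stable partition: {p3,p6} | {p5} | {p8} | {p7} — 4 equivalence classes.
The equivalence class containing p3 is {p3,p6}, of size 2.

2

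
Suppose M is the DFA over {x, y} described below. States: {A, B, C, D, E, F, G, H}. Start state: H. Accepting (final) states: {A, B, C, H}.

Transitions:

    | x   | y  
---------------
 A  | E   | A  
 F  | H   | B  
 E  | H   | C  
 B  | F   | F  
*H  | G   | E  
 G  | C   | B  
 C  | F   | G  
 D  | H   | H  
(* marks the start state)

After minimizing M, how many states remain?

2

States {A,D} cannot be reached from the start state, so discard them.
Start with accepting vs non-accepting: {B,C,H} | {E,F,G}.
The partition is now stable with 2 blocks: {B,C,H} | {E,F,G}.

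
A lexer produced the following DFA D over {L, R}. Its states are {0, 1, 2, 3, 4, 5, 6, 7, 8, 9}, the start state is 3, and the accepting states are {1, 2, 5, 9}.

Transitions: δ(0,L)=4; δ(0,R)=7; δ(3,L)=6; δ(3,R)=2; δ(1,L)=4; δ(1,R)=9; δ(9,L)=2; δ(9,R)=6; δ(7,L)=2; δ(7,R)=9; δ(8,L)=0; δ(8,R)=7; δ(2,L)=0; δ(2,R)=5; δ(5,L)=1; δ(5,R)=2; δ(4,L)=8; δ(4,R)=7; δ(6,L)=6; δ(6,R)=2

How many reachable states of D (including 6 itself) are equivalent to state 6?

Start with accepting vs non-accepting: {1,2,5,9} | {0,3,4,6,7,8}.
Split {1,2,5,9} by δ(·,L) → {1,2} and {5,9}.
Split {0,3,4,6,7,8} by δ(·,L) → {0,3,4,6,8} and {7}.
Split {0,3,4,6,8} by δ(·,R) → {0,4,8} and {3,6}.
On input R, block {5,9} splits into {5} and {9}.
Split {1,2} by δ(·,R) → {1} and {2}.
The partition is now stable with 7 blocks: {1} | {0,4,8} | {5} | {7} | {3,6} | {9} | {2}.
The equivalence class containing 6 is {3,6}, of size 2.

2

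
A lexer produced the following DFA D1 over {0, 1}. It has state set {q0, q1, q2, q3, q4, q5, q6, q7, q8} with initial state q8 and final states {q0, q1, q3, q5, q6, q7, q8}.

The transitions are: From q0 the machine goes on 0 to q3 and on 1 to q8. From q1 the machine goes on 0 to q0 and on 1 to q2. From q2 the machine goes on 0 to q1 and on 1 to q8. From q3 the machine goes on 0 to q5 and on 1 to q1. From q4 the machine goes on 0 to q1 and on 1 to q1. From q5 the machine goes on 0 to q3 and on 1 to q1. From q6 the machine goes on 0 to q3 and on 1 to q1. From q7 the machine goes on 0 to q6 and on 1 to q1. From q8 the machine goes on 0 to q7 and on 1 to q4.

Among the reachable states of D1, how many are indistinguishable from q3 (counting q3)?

5

Every state is reachable, so we keep all 9.
Initial partition by acceptance: {q0,q1,q3,q5,q6,q7,q8} | {q2,q4}.
On input 1, block {q0,q1,q3,q5,q6,q7,q8} splits into {q0,q3,q5,q6,q7} and {q1,q8}.
Stable partition: {q0,q3,q5,q6,q7} | {q2,q4} | {q1,q8} — 3 equivalence classes.
The equivalence class containing q3 is {q0,q3,q5,q6,q7}, of size 5.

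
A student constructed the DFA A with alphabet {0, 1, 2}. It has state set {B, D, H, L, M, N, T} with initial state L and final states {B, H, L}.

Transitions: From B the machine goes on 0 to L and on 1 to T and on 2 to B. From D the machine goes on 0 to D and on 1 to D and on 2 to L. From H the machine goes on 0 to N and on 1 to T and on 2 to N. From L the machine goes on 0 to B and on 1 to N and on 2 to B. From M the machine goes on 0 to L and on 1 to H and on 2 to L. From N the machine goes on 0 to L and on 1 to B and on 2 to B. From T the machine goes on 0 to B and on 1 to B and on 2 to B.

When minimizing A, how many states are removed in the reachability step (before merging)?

No path from L leads to D, H, M; the other 4 states are all reachable.

3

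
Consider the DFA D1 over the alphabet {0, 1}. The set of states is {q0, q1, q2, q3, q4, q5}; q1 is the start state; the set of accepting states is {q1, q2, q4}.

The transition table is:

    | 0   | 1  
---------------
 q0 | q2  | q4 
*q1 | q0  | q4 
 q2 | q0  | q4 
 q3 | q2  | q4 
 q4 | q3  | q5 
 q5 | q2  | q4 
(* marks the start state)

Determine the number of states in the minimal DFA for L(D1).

3

All states are reachable from the start state.
Start with accepting vs non-accepting: {q1,q2,q4} | {q0,q3,q5}.
Refine {q1,q2,q4} on symbol 1: members go to different blocks, giving {q1,q2} and {q4}.
No further refinement is possible. Final partition (3 blocks): {q1,q2} | {q0,q3,q5} | {q4}.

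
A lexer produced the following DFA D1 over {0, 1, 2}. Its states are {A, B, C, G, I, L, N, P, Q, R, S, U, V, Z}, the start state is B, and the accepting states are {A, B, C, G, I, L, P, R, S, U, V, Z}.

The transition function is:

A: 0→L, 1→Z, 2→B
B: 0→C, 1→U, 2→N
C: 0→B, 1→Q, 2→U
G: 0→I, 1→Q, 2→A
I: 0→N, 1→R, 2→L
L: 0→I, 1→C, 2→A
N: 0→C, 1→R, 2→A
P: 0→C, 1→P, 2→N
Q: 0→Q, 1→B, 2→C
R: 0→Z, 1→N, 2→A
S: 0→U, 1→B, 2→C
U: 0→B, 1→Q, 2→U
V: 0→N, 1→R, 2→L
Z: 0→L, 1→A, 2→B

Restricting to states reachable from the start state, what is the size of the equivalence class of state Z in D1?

2

Reachable states from the start: {A,B,C,I,L,N,Q,R,U,Z}. Unreachable: {G,P,S,V} — drop them.
Start with accepting vs non-accepting: {A,B,C,I,L,R,U,Z} | {N,Q}.
Refine {A,B,C,I,L,R,U,Z} on symbol 0: members go to different blocks, giving {A,B,C,L,R,U,Z} and {I}.
On input 0, block {A,B,C,L,R,U,Z} splits into {A,B,C,R,U,Z} and {L}.
Refine {A,B,C,R,U,Z} on symbol 0: members go to different blocks, giving {B,C,R,U} and {A,Z}.
Refine {B,C,R,U} on symbol 0: members go to different blocks, giving {B,C,U} and {R}.
On input 1, block {B,C,U} splits into {C,U} and {B}.
Split {N,Q} by δ(·,0) → {N} and {Q}.
The partition is now stable with 8 blocks: {C,U} | {N} | {I} | {L} | {A,Z} | {R} | {B} | {Q}.
The equivalence class containing Z is {A,Z}, of size 2.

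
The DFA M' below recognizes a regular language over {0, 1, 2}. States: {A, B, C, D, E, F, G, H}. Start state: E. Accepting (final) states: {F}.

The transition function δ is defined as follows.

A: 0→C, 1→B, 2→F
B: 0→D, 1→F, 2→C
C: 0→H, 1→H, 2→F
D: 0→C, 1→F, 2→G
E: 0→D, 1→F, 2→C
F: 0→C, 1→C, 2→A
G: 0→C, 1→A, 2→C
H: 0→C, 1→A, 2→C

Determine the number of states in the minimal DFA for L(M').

Every state is reachable, so we keep all 8.
Start with accepting vs non-accepting: {F} | {A,B,C,D,E,G,H}.
On input 1, block {A,B,C,D,E,G,H} splits into {A,C,G,H} and {B,D,E}.
Split {A,C,G,H} by δ(·,1) → {C,G,H} and {A}.
Split {C,G,H} by δ(·,1) → {G,H} and {C}.
Split {B,D,E} by δ(·,0) → {B,E} and {D}.
The partition is now stable with 6 blocks: {F} | {G,H} | {B,E} | {A} | {C} | {D}.

6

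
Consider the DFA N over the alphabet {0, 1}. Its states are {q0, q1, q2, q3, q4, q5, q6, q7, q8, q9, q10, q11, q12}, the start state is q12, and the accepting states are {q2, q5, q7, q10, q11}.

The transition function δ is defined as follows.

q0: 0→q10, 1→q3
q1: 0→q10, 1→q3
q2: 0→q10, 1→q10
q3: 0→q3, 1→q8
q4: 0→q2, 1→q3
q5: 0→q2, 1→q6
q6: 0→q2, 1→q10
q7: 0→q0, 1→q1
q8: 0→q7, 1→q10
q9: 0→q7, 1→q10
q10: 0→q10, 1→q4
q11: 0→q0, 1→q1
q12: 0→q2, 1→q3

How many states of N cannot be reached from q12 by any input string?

BFS from q12 reaches {q0, q1, q2, q3, q4, q7, q8, q10, q12}; the 4 state(s) q5, q6, q9, q11 are never visited.

4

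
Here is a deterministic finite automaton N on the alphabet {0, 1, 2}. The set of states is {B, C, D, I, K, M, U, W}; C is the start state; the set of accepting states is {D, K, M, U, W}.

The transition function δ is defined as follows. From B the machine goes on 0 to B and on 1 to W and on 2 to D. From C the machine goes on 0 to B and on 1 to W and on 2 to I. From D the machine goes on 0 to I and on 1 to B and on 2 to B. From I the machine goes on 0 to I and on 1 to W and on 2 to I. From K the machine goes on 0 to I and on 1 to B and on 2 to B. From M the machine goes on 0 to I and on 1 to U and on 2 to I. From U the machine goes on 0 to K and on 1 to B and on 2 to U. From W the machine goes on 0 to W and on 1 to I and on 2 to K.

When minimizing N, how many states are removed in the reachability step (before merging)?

2

Starting at C and following transitions, the reachable set is {B, C, D, I, K, W}. That leaves M, U unreachable — 2 in total.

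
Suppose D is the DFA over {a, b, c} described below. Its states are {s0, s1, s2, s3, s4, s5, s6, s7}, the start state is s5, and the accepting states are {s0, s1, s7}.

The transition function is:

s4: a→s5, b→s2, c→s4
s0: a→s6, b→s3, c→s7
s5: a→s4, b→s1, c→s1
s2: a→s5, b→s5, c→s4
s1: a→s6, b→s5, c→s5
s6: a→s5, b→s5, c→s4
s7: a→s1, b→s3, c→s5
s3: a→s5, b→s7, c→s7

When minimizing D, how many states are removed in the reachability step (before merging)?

3

BFS from s5 reaches {s1, s2, s4, s5, s6}; the 3 state(s) s0, s3, s7 are never visited.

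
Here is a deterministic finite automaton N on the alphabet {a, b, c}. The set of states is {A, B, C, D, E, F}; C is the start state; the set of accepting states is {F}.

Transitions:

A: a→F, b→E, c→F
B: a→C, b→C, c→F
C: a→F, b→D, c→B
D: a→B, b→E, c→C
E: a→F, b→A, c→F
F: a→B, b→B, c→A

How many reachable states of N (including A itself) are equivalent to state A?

All states are reachable from the start state.
Initial partition by acceptance: {F} | {A,B,C,D,E}.
On input a, block {A,B,C,D,E} splits into {A,C,E} and {B,D}.
On input b, block {A,C,E} splits into {A,E} and {C}.
Refine {B,D} on symbol a: members go to different blocks, giving {B} and {D}.
The partition is now stable with 5 blocks: {F} | {A,E} | {B} | {C} | {D}.
State A belongs to the block {A,E}, which has 2 states.

2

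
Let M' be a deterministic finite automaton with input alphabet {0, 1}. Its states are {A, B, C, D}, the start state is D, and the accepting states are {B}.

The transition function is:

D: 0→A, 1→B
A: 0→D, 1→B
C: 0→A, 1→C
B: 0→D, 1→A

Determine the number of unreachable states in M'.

1

No path from D leads to C; the other 3 states are all reachable.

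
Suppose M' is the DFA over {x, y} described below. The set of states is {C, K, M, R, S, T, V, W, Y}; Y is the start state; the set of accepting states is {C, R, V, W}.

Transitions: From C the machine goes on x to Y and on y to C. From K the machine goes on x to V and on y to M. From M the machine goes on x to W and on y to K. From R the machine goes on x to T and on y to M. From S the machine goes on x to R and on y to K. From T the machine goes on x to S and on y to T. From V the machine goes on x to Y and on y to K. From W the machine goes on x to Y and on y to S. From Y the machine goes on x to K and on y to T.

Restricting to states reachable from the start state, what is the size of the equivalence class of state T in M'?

States {C} cannot be reached from the start state, so discard them.
Initial partition by acceptance: {R,V,W} | {K,M,S,T,Y}.
Refine {K,M,S,T,Y} on symbol x: members go to different blocks, giving {K,M,S} and {T,Y}.
Stable partition: {R,V,W} | {K,M,S} | {T,Y} — 3 equivalence classes.
State T belongs to the block {T,Y}, which has 2 states.

2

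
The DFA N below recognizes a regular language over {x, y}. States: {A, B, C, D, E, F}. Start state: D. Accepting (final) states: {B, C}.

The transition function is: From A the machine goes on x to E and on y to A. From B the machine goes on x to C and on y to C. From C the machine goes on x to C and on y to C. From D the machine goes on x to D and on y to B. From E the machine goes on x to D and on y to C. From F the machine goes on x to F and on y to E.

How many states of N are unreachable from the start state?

No path from D leads to A, E, F; the other 3 states are all reachable.

3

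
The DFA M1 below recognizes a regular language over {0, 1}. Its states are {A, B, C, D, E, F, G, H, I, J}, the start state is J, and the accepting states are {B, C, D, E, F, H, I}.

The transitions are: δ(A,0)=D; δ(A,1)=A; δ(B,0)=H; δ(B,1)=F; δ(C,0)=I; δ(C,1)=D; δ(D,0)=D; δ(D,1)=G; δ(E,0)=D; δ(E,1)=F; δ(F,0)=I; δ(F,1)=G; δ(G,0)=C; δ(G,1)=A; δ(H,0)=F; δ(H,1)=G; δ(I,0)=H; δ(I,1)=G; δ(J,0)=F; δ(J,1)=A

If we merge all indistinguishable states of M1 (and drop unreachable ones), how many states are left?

First remove the unreachable states {B,E}; 8 states remain.
Initial partition by acceptance: {C,D,F,H,I} | {A,G,J}.
Split {C,D,F,H,I} by δ(·,1) → {D,F,H,I} and {C}.
On input 0, block {A,G,J} splits into {A,J} and {G}.
No further refinement is possible. Final partition (4 blocks): {D,F,H,I} | {A,J} | {C} | {G}.

4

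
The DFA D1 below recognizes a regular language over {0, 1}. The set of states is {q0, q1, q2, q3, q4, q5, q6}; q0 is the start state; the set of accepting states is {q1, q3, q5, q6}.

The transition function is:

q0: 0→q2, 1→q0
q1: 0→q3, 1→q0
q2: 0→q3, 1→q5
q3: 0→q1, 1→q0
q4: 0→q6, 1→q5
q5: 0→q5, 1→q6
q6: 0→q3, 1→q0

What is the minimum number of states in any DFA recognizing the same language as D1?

Reachable states from the start: {q0,q1,q2,q3,q5,q6}. Unreachable: {q4} — drop them.
P0 = {q1,q3,q5,q6} | {q0,q2}.
On input 1, block {q1,q3,q5,q6} splits into {q1,q3,q6} and {q5}.
On input 0, block {q0,q2} splits into {q0} and {q2}.
The partition is now stable with 4 blocks: {q1,q3,q6} | {q0} | {q5} | {q2}.

4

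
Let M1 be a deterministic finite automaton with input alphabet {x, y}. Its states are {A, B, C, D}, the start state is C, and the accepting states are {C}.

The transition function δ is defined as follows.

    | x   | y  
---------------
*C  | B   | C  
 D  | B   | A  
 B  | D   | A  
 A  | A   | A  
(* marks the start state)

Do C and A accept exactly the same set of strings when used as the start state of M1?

Every state is reachable, so we keep all 4.
P0 = {C} | {A,B,D}.
Stable partition: {C} | {A,B,D} — 2 equivalence classes.
C and A end up in different blocks, so they are distinguishable. For instance, the string 'ε' is accepted from only C.

No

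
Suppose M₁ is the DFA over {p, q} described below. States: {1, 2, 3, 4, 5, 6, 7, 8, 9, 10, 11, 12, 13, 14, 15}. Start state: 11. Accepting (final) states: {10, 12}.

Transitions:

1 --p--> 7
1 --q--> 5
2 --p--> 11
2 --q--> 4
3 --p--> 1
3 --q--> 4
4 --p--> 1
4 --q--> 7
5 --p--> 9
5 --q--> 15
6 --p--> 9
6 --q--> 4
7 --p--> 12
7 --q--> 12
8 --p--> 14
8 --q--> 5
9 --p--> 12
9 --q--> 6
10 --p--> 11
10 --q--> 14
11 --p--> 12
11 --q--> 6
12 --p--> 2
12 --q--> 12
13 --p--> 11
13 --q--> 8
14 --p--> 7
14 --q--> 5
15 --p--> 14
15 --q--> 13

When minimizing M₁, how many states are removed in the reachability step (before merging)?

Starting at 11 and following transitions, the reachable set is {1, 2, 4, 5, 6, 7, 8, 9, 11, 12, 13, 14, 15}. That leaves 3, 10 unreachable — 2 in total.

2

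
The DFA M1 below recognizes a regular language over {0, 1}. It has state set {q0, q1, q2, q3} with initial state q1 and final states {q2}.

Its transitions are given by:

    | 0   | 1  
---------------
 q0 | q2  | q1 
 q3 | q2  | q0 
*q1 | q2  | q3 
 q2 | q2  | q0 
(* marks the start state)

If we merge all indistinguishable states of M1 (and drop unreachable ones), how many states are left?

2

All states are reachable from the start state.
P0 = {q2} | {q0,q1,q3}.
No further refinement is possible. Final partition (2 blocks): {q2} | {q0,q1,q3}.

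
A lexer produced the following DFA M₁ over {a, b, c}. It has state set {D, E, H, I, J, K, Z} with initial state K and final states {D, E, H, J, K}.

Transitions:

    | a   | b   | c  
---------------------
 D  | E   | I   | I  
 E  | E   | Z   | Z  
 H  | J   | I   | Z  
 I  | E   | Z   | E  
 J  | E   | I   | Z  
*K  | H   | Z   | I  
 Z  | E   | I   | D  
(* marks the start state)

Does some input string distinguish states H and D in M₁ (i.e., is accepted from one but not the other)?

No

Start with accepting vs non-accepting: {D,E,H,J,K} | {I,Z}.
Stable partition: {D,E,H,J,K} | {I,Z} — 2 equivalence classes.
H and D lie in the same block of the stable partition, so they are equivalent — no string distinguishes them.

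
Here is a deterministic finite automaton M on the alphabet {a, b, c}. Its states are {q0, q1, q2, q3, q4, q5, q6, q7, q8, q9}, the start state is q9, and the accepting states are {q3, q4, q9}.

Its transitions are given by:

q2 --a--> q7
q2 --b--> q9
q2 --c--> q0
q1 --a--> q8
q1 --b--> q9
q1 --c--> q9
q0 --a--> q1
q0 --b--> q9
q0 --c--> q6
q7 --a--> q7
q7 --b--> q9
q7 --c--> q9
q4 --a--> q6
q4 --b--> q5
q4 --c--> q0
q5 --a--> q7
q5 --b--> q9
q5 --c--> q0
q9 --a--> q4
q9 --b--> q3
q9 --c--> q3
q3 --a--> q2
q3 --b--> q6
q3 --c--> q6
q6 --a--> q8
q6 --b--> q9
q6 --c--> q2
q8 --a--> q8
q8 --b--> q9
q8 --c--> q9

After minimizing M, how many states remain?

Initial partition by acceptance: {q3,q4,q9} | {q0,q1,q2,q5,q6,q7,q8}.
Split {q3,q4,q9} by δ(·,a) → {q3,q4} and {q9}.
Refine {q0,q1,q2,q5,q6,q7,q8} on symbol c: members go to different blocks, giving {q0,q2,q5,q6} and {q1,q7,q8}.
The partition is now stable with 4 blocks: {q3,q4} | {q0,q2,q5,q6} | {q9} | {q1,q7,q8}.

4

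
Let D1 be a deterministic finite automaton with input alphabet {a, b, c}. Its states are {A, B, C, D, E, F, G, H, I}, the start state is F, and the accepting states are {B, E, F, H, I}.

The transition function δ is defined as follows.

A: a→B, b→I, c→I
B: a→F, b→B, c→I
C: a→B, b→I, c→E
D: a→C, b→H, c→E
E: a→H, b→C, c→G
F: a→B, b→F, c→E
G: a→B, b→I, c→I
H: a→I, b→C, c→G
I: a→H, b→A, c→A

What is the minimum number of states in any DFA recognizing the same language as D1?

Reachable states from the start: {A,B,C,E,F,G,H,I}. Unreachable: {D} — drop them.
Start with accepting vs non-accepting: {B,E,F,H,I} | {A,C,G}.
On input b, block {B,E,F,H,I} splits into {E,H,I} and {B,F}.
No further refinement is possible. Final partition (3 blocks): {E,H,I} | {A,C,G} | {B,F}.

3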